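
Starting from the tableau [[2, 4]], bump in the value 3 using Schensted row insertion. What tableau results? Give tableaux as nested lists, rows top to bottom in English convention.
In row 1, 3 replaces 4 (the leftmost entry greater than 3); 4 is bumped to row 2. 4 starts a new row 2. The new tableau is [[2, 3], [4]].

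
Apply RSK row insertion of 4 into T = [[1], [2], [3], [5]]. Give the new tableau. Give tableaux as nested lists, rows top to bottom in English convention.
[[1, 4], [2], [3], [5]]

4 is larger than every entry of row 1, so it is appended to row 1. The new tableau is [[1, 4], [2], [3], [5]].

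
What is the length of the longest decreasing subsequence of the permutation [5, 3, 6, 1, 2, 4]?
3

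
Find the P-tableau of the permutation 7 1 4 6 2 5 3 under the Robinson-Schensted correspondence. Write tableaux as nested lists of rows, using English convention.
Insert 7: appended to row 1. P = [[7]].
Insert 1: 1 bumps 7 from row 1; 7 starts row 2. P = [[1], [7]].
Insert 4: appended to row 1. P = [[1, 4], [7]].
Insert 6: appended to row 1. P = [[1, 4, 6], [7]].
Insert 2: 2 bumps 4 from row 1; 4 bumps 7 from row 2; 7 starts row 3. P = [[1, 2, 6], [4], [7]].
Insert 5: 5 bumps 6 from row 1; 6 appends to row 2. P = [[1, 2, 5], [4, 6], [7]].
Insert 3: 3 bumps 5 from row 1; 5 bumps 6 from row 2; 6 bumps 7 from row 3; 7 starts row 4. P = [[1, 2, 3], [4, 5], [6], [7]].

So P = [[1, 2, 3], [4, 5], [6], [7]].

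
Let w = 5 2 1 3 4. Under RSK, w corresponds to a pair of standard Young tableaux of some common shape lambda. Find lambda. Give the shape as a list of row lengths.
[3, 1, 1]

Row-insert each entry into an empty tableau.

After inserting 5: P = [[5]].
After inserting 2: P = [[2], [5]].
After inserting 1: P = [[1], [2], [5]].
After inserting 3: P = [[1, 3], [2], [5]].
After inserting 4: P = [[1, 3, 4], [2], [5]].

The final insertion tableau P = [[1, 3, 4], [2], [5]] has shape [3, 1, 1].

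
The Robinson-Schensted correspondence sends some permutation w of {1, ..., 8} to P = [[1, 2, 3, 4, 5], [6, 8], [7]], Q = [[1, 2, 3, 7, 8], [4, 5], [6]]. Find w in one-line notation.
1 7 8 2 6 3 4 5

Reverse the RSK construction: for i from n down to 1, find the cell of Q containing i, remove the entry at that cell from P, and reverse-bump it up through P; the value ejected from row 1 is w(i).

Step i=8: Q has 8 at row 1, column 5; remove that cell from P, ejecting 5. So w(8) = 5. P is now [[1, 2, 3, 4], [6, 8], [7]].
Step i=7: Q has 7 at row 1, column 4; remove that cell from P, ejecting 4. So w(7) = 4. P is now [[1, 2, 3], [6, 8], [7]].
Step i=6: Q has 6 at row 3, column 1; remove 7 from row 3 of P and reverse-bump: 7 enters row 2 and ejects 6; 6 enters row 1 and ejects 3. So w(6) = 3. P is now [[1, 2, 6], [7, 8]].
Step i=5: Q has 5 at row 2, column 2; remove 8 from row 2 of P and reverse-bump: 8 enters row 1 and ejects 6. So w(5) = 6. P is now [[1, 2, 8], [7]].
Step i=4: Q has 4 at row 2, column 1; remove 7 from row 2 of P and reverse-bump: 7 enters row 1 and ejects 2. So w(4) = 2. P is now [[1, 7, 8]].
Step i=3: Q has 3 at row 1, column 3; remove that cell from P, ejecting 8. So w(3) = 8. P is now [[1, 7]].
Step i=2: Q has 2 at row 1, column 2; remove that cell from P, ejecting 7. So w(2) = 7. P is now [[1]].
Step i=1: Q has 1 at row 1, column 1; remove that cell from P, ejecting 1. So w(1) = 1. P is now [].

So w = 1 7 8 2 6 3 4 5.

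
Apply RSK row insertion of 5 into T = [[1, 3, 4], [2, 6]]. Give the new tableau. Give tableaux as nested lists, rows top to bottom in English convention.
[[1, 3, 4, 5], [2, 6]]

5 is larger than every entry of row 1, so it is appended to row 1. The new tableau is [[1, 3, 4, 5], [2, 6]].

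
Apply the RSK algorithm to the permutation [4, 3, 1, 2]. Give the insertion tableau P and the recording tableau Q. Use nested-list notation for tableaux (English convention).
Insert each entry of the permutation into P by Schensted row insertion, recording in Q the position of each new cell.

Insert 4: appended to row 1. P = [[4]].
Insert 3: 3 bumps 4 from row 1; 4 starts row 2. P = [[3], [4]].
Insert 1: 1 bumps 3 from row 1; 3 bumps 4 from row 2; 4 starts row 3. P = [[1], [3], [4]].
Insert 2: appended to row 1. P = [[1, 2], [3], [4]].

So P = [[1, 2], [3], [4]], Q = [[1, 4], [2], [3]].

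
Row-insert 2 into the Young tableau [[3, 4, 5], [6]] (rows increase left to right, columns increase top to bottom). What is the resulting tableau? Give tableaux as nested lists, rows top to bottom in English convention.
In row 1, 2 replaces 3 (the leftmost entry greater than 2); 3 is bumped to row 2. In row 2, 3 replaces 6 (the leftmost entry greater than 3); 6 is bumped to row 3. 6 starts a new row 3. The new tableau is [[2, 4, 5], [3], [6]].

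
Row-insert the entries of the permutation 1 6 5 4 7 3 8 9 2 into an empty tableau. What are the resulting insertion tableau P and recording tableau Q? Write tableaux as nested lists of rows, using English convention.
Insert each entry of the permutation into P by Schensted row insertion, recording in Q the position of each new cell.

Insert 1: appended to row 1. P = [[1]], Q = [[1]].
Insert 6: appended to row 1. P = [[1, 6]], Q = [[1, 2]].
Insert 5: 5 bumps 6 from row 1; 6 starts row 2. P = [[1, 5], [6]], Q = [[1, 2], [3]].
Insert 4: 4 bumps 5 from row 1; 5 bumps 6 from row 2; 6 starts row 3. P = [[1, 4], [5], [6]], Q = [[1, 2], [3], [4]].
Insert 7: appended to row 1. P = [[1, 4, 7], [5], [6]], Q = [[1, 2, 5], [3], [4]].
Insert 3: 3 bumps 4 from row 1; 4 bumps 5 from row 2; 5 bumps 6 from row 3; 6 starts row 4. P = [[1, 3, 7], [4], [5], [6]], Q = [[1, 2, 5], [3], [4], [6]].
Insert 8: appended to row 1. P = [[1, 3, 7, 8], [4], [5], [6]], Q = [[1, 2, 5, 7], [3], [4], [6]].
Insert 9: appended to row 1. P = [[1, 3, 7, 8, 9], [4], [5], [6]], Q = [[1, 2, 5, 7, 8], [3], [4], [6]].
Insert 2: 2 bumps 3 from row 1; 3 bumps 4 from row 2; 4 bumps 5 from row 3; 5 bumps 6 from row 4; 6 starts row 5. P = [[1, 2, 7, 8, 9], [3], [4], [5], [6]], Q = [[1, 2, 5, 7, 8], [3], [4], [6], [9]].

So P = [[1, 2, 7, 8, 9], [3], [4], [5], [6]], Q = [[1, 2, 5, 7, 8], [3], [4], [6], [9]].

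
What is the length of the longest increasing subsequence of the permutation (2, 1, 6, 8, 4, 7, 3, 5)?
3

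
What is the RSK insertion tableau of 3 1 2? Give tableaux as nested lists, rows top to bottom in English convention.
P = [[1, 2], [3]]

After inserting 3: P = [[3]].
After inserting 1: P = [[1], [3]].
After inserting 2: P = [[1, 2], [3]].

So P = [[1, 2], [3]].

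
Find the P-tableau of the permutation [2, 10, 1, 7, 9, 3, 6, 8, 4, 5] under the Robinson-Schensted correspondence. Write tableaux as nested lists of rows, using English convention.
P = [[1, 3, 4, 5], [2, 6, 8], [7, 9], [10]]

After inserting 2: P = [[2]].
After inserting 10: P = [[2, 10]].
After inserting 1: P = [[1, 10], [2]].
After inserting 7: P = [[1, 7], [2, 10]].
After inserting 9: P = [[1, 7, 9], [2, 10]].
After inserting 3: P = [[1, 3, 9], [2, 7], [10]].
After inserting 6: P = [[1, 3, 6], [2, 7, 9], [10]].
After inserting 8: P = [[1, 3, 6, 8], [2, 7, 9], [10]].
After inserting 4: P = [[1, 3, 4, 8], [2, 6, 9], [7], [10]].
After inserting 5: P = [[1, 3, 4, 5], [2, 6, 8], [7, 9], [10]].

So P = [[1, 3, 4, 5], [2, 6, 8], [7, 9], [10]].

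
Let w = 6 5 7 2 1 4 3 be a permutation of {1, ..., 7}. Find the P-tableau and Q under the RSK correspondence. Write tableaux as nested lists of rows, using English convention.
Insert each entry of the permutation into P by Schensted row insertion, recording in Q the position of each new cell.

Insert 6: appended to row 1. P = [[6]], Q = [[1]].
Insert 5: 5 bumps 6 from row 1; 6 starts row 2. P = [[5], [6]], Q = [[1], [2]].
Insert 7: appended to row 1. P = [[5, 7], [6]], Q = [[1, 3], [2]].
Insert 2: 2 bumps 5 from row 1; 5 bumps 6 from row 2; 6 starts row 3. P = [[2, 7], [5], [6]], Q = [[1, 3], [2], [4]].
Insert 1: 1 bumps 2 from row 1; 2 bumps 5 from row 2; 5 bumps 6 from row 3; 6 starts row 4. P = [[1, 7], [2], [5], [6]], Q = [[1, 3], [2], [4], [5]].
Insert 4: 4 bumps 7 from row 1; 7 appends to row 2. P = [[1, 4], [2, 7], [5], [6]], Q = [[1, 3], [2, 6], [4], [5]].
Insert 3: 3 bumps 4 from row 1; 4 bumps 7 from row 2; 7 appends to row 3. P = [[1, 3], [2, 4], [5, 7], [6]], Q = [[1, 3], [2, 6], [4, 7], [5]].

So P = [[1, 3], [2, 4], [5, 7], [6]], Q = [[1, 3], [2, 6], [4, 7], [5]].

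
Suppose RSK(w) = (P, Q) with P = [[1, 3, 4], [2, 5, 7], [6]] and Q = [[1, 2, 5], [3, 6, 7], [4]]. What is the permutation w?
2 6 5 1 7 3 4

Reverse the RSK construction: for i from n down to 1, find the cell of Q containing i, remove the entry at that cell from P, and reverse-bump it up through P; the value ejected from row 1 is w(i).

Step i=7: Q has 7 at row 2, column 3; remove 7 from row 2 of P and reverse-bump: 7 enters row 1 and ejects 4. So w(7) = 4. P is now [[1, 3, 7], [2, 5], [6]].
Step i=6: Q has 6 at row 2, column 2; remove 5 from row 2 of P and reverse-bump: 5 enters row 1 and ejects 3. So w(6) = 3. P is now [[1, 5, 7], [2], [6]].
Step i=5: Q has 5 at row 1, column 3; remove that cell from P, ejecting 7. So w(5) = 7. P is now [[1, 5], [2], [6]].
Step i=4: Q has 4 at row 3, column 1; remove 6 from row 3 of P and reverse-bump: 6 enters row 2 and ejects 2; 2 enters row 1 and ejects 1. So w(4) = 1. P is now [[2, 5], [6]].
Step i=3: Q has 3 at row 2, column 1; remove 6 from row 2 of P and reverse-bump: 6 enters row 1 and ejects 5. So w(3) = 5. P is now [[2, 6]].
Step i=2: Q has 2 at row 1, column 2; remove that cell from P, ejecting 6. So w(2) = 6. P is now [[2]].
Step i=1: Q has 1 at row 1, column 1; remove that cell from P, ejecting 2. So w(1) = 2. P is now [].

So w = 2 6 5 1 7 3 4.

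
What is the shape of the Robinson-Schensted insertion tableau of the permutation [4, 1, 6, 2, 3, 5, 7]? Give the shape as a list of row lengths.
RSK row insertion gives P = [[1, 2, 3, 5, 7], [4, 6]], which has shape [5, 2].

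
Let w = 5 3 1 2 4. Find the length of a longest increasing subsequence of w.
3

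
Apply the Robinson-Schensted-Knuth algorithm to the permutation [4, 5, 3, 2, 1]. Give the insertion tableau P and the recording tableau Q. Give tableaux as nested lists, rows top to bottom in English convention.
Insert each entry of the permutation into P by Schensted row insertion, recording in Q the position of each new cell.

After inserting 4: P = [[4]].
After inserting 5: P = [[4, 5]].
After inserting 3: P = [[3, 5], [4]].
After inserting 2: P = [[2, 5], [3], [4]].
After inserting 1: P = [[1, 5], [2], [3], [4]].

So P = [[1, 5], [2], [3], [4]], Q = [[1, 2], [3], [4], [5]].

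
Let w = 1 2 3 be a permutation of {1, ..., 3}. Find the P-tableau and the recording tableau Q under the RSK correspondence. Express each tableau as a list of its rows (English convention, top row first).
Insert each entry of the permutation into P by Schensted row insertion, recording in Q the position of each new cell.

Insert 1: appended to row 1. P = [[1]].
Insert 2: appended to row 1. P = [[1, 2]].
Insert 3: appended to row 1. P = [[1, 2, 3]].

So P = [[1, 2, 3]], Q = [[1, 2, 3]].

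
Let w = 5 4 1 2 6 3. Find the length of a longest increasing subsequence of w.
3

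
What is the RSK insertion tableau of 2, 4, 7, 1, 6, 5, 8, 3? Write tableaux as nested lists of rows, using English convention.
Insert 2: appended to row 1. P = [[2]].
Insert 4: appended to row 1. P = [[2, 4]].
Insert 7: appended to row 1. P = [[2, 4, 7]].
Insert 1: 1 bumps 2 from row 1; 2 starts row 2. P = [[1, 4, 7], [2]].
Insert 6: 6 bumps 7 from row 1; 7 appends to row 2. P = [[1, 4, 6], [2, 7]].
Insert 5: 5 bumps 6 from row 1; 6 bumps 7 from row 2; 7 starts row 3. P = [[1, 4, 5], [2, 6], [7]].
Insert 8: appended to row 1. P = [[1, 4, 5, 8], [2, 6], [7]].
Insert 3: 3 bumps 4 from row 1; 4 bumps 6 from row 2; 6 bumps 7 from row 3; 7 starts row 4. P = [[1, 3, 5, 8], [2, 4], [6], [7]].

So P = [[1, 3, 5, 8], [2, 4], [6], [7]].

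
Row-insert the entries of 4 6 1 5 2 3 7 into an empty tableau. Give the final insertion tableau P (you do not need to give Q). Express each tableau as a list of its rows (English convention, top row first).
Insert 4: appended to row 1. P = [[4]].
Insert 6: appended to row 1. P = [[4, 6]].
Insert 1: 1 bumps 4 from row 1; 4 starts row 2. P = [[1, 6], [4]].
Insert 5: 5 bumps 6 from row 1; 6 appends to row 2. P = [[1, 5], [4, 6]].
Insert 2: 2 bumps 5 from row 1; 5 bumps 6 from row 2; 6 starts row 3. P = [[1, 2], [4, 5], [6]].
Insert 3: appended to row 1. P = [[1, 2, 3], [4, 5], [6]].
Insert 7: appended to row 1. P = [[1, 2, 3, 7], [4, 5], [6]].

So P = [[1, 2, 3, 7], [4, 5], [6]].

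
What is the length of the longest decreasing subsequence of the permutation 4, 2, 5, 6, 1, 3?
3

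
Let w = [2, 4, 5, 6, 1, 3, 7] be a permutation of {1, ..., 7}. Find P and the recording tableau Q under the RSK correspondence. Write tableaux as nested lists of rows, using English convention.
Insert each entry of the permutation into P by Schensted row insertion, recording in Q the position of each new cell.

Insert 2: appended to row 1. P = [[2]], Q = [[1]].
Insert 4: appended to row 1. P = [[2, 4]], Q = [[1, 2]].
Insert 5: appended to row 1. P = [[2, 4, 5]], Q = [[1, 2, 3]].
Insert 6: appended to row 1. P = [[2, 4, 5, 6]], Q = [[1, 2, 3, 4]].
Insert 1: 1 bumps 2 from row 1; 2 starts row 2. P = [[1, 4, 5, 6], [2]], Q = [[1, 2, 3, 4], [5]].
Insert 3: 3 bumps 4 from row 1; 4 appends to row 2. P = [[1, 3, 5, 6], [2, 4]], Q = [[1, 2, 3, 4], [5, 6]].
Insert 7: appended to row 1. P = [[1, 3, 5, 6, 7], [2, 4]], Q = [[1, 2, 3, 4, 7], [5, 6]].

So P = [[1, 3, 5, 6, 7], [2, 4]], Q = [[1, 2, 3, 4, 7], [5, 6]].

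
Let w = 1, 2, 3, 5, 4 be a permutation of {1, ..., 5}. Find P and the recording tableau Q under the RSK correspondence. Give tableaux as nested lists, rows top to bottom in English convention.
Insert each entry of the permutation into P by Schensted row insertion, recording in Q the position of each new cell.

After inserting 1: P = [[1]].
After inserting 2: P = [[1, 2]].
After inserting 3: P = [[1, 2, 3]].
After inserting 5: P = [[1, 2, 3, 5]].
After inserting 4: P = [[1, 2, 3, 4], [5]].

So P = [[1, 2, 3, 4], [5]], Q = [[1, 2, 3, 4], [5]].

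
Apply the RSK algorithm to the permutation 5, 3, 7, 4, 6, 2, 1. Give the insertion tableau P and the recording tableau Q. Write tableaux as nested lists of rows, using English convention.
Insert each entry of the permutation into P by Schensted row insertion, recording in Q the position of each new cell.

After inserting 5: P = [[5]].
After inserting 3: P = [[3], [5]].
After inserting 7: P = [[3, 7], [5]].
After inserting 4: P = [[3, 4], [5, 7]].
After inserting 6: P = [[3, 4, 6], [5, 7]].
After inserting 2: P = [[2, 4, 6], [3, 7], [5]].
After inserting 1: P = [[1, 4, 6], [2, 7], [3], [5]].

So P = [[1, 4, 6], [2, 7], [3], [5]], Q = [[1, 3, 5], [2, 4], [6], [7]].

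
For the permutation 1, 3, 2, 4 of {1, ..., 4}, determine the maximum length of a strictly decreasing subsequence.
2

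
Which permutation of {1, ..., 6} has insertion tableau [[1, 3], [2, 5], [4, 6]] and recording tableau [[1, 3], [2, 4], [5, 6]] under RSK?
4 2 6 5 1 3

Reverse the RSK construction: for i from n down to 1, find the cell of Q containing i, remove the entry at that cell from P, and reverse-bump it up through P; the value ejected from row 1 is w(i).

Step i=6: Q has 6 at row 3, column 2; remove 6 from row 3 of P and reverse-bump: 6 enters row 2 and ejects 5; 5 enters row 1 and ejects 3. So w(6) = 3. P is now [[1, 5], [2, 6], [4]].
Step i=5: Q has 5 at row 3, column 1; remove 4 from row 3 of P and reverse-bump: 4 enters row 2 and ejects 2; 2 enters row 1 and ejects 1. So w(5) = 1. P is now [[2, 5], [4, 6]].
Step i=4: Q has 4 at row 2, column 2; remove 6 from row 2 of P and reverse-bump: 6 enters row 1 and ejects 5. So w(4) = 5. P is now [[2, 6], [4]].
Step i=3: Q has 3 at row 1, column 2; remove that cell from P, ejecting 6. So w(3) = 6. P is now [[2], [4]].
Step i=2: Q has 2 at row 2, column 1; remove 4 from row 2 of P and reverse-bump: 4 enters row 1 and ejects 2. So w(2) = 2. P is now [[4]].
Step i=1: Q has 1 at row 1, column 1; remove that cell from P, ejecting 4. So w(1) = 4. P is now [].

So w = 4 2 6 5 1 3.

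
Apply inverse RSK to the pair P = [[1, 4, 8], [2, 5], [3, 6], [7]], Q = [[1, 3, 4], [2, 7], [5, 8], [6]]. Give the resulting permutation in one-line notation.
7 3 6 8 2 1 5 4

Reverse the RSK construction: for i from n down to 1, find the cell of Q containing i, remove the entry at that cell from P, and reverse-bump it up through P; the value ejected from row 1 is w(i).

Step i=8: Q has 8 at row 3, column 2; remove 6 from row 3 of P and reverse-bump: 6 enters row 2 and ejects 5; 5 enters row 1 and ejects 4. So w(8) = 4. P is now [[1, 5, 8], [2, 6], [3], [7]].
Step i=7: Q has 7 at row 2, column 2; remove 6 from row 2 of P and reverse-bump: 6 enters row 1 and ejects 5. So w(7) = 5. P is now [[1, 6, 8], [2], [3], [7]].
Step i=6: Q has 6 at row 4, column 1; remove 7 from row 4 of P and reverse-bump: 7 enters row 3 and ejects 3; 3 enters row 2 and ejects 2; 2 enters row 1 and ejects 1. So w(6) = 1. P is now [[2, 6, 8], [3], [7]].
Step i=5: Q has 5 at row 3, column 1; remove 7 from row 3 of P and reverse-bump: 7 enters row 2 and ejects 3; 3 enters row 1 and ejects 2. So w(5) = 2. P is now [[3, 6, 8], [7]].
Step i=4: Q has 4 at row 1, column 3; remove that cell from P, ejecting 8. So w(4) = 8. P is now [[3, 6], [7]].
Step i=3: Q has 3 at row 1, column 2; remove that cell from P, ejecting 6. So w(3) = 6. P is now [[3], [7]].
Step i=2: Q has 2 at row 2, column 1; remove 7 from row 2 of P and reverse-bump: 7 enters row 1 and ejects 3. So w(2) = 3. P is now [[7]].
Step i=1: Q has 1 at row 1, column 1; remove that cell from P, ejecting 7. So w(1) = 7. P is now [].

So w = 7 3 6 8 2 1 5 4.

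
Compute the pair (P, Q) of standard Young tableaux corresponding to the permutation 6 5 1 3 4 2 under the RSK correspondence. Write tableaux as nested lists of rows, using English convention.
P = [[1, 2, 4], [3], [5], [6]], Q = [[1, 4, 5], [2], [3], [6]]

Insert each entry of the permutation into P by Schensted row insertion, recording in Q the position of each new cell.

Insert 6: appended to row 1. P = [[6]], Q = [[1]].
Insert 5: 5 bumps 6 from row 1; 6 starts row 2. P = [[5], [6]], Q = [[1], [2]].
Insert 1: 1 bumps 5 from row 1; 5 bumps 6 from row 2; 6 starts row 3. P = [[1], [5], [6]], Q = [[1], [2], [3]].
Insert 3: appended to row 1. P = [[1, 3], [5], [6]], Q = [[1, 4], [2], [3]].
Insert 4: appended to row 1. P = [[1, 3, 4], [5], [6]], Q = [[1, 4, 5], [2], [3]].
Insert 2: 2 bumps 3 from row 1; 3 bumps 5 from row 2; 5 bumps 6 from row 3; 6 starts row 4. P = [[1, 2, 4], [3], [5], [6]], Q = [[1, 4, 5], [2], [3], [6]].

So P = [[1, 2, 4], [3], [5], [6]], Q = [[1, 4, 5], [2], [3], [6]].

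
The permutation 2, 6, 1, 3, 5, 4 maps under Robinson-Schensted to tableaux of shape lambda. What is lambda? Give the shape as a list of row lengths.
[3, 2, 1]

RSK row insertion gives P = [[1, 3, 4], [2, 5], [6]], which has shape [3, 2, 1].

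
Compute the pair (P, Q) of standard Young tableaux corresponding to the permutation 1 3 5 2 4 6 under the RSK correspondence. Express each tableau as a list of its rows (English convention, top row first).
Insert each entry of the permutation into P by Schensted row insertion, recording in Q the position of each new cell.

Insert 1: appended to row 1. P = [[1]].
Insert 3: appended to row 1. P = [[1, 3]].
Insert 5: appended to row 1. P = [[1, 3, 5]].
Insert 2: 2 bumps 3 from row 1; 3 starts row 2. P = [[1, 2, 5], [3]].
Insert 4: 4 bumps 5 from row 1; 5 appends to row 2. P = [[1, 2, 4], [3, 5]].
Insert 6: appended to row 1. P = [[1, 2, 4, 6], [3, 5]].

So P = [[1, 2, 4, 6], [3, 5]], Q = [[1, 2, 3, 6], [4, 5]].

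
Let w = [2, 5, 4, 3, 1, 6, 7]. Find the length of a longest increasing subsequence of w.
4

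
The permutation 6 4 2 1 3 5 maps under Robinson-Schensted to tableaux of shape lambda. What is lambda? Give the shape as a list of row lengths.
[3, 1, 1, 1]

Row-insert each entry into an empty tableau.

After inserting 6: P = [[6]].
After inserting 4: P = [[4], [6]].
After inserting 2: P = [[2], [4], [6]].
After inserting 1: P = [[1], [2], [4], [6]].
After inserting 3: P = [[1, 3], [2], [4], [6]].
After inserting 5: P = [[1, 3, 5], [2], [4], [6]].

The final insertion tableau P = [[1, 3, 5], [2], [4], [6]] has shape [3, 1, 1, 1].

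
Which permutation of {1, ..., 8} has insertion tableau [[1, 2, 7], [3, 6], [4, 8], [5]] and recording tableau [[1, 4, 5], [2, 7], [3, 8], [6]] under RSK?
Reverse the RSK construction: for i from n down to 1, find the cell of Q containing i, remove the entry at that cell from P, and reverse-bump it up through P; the value ejected from row 1 is w(i).

Step i=8: Q has 8 at row 3, column 2; remove 8 from row 3 of P and reverse-bump: 8 enters row 2 and ejects 6; 6 enters row 1 and ejects 2. So w(8) = 2. P is now [[1, 6, 7], [3, 8], [4], [5]].
Step i=7: Q has 7 at row 2, column 2; remove 8 from row 2 of P and reverse-bump: 8 enters row 1 and ejects 7. So w(7) = 7. P is now [[1, 6, 8], [3], [4], [5]].
Step i=6: Q has 6 at row 4, column 1; remove 5 from row 4 of P and reverse-bump: 5 enters row 3 and ejects 4; 4 enters row 2 and ejects 3; 3 enters row 1 and ejects 1. So w(6) = 1. P is now [[3, 6, 8], [4], [5]].
Step i=5: Q has 5 at row 1, column 3; remove that cell from P, ejecting 8. So w(5) = 8. P is now [[3, 6], [4], [5]].
Step i=4: Q has 4 at row 1, column 2; remove that cell from P, ejecting 6. So w(4) = 6. P is now [[3], [4], [5]].
Step i=3: Q has 3 at row 3, column 1; remove 5 from row 3 of P and reverse-bump: 5 enters row 2 and ejects 4; 4 enters row 1 and ejects 3. So w(3) = 3. P is now [[4], [5]].
Step i=2: Q has 2 at row 2, column 1; remove 5 from row 2 of P and reverse-bump: 5 enters row 1 and ejects 4. So w(2) = 4. P is now [[5]].
Step i=1: Q has 1 at row 1, column 1; remove that cell from P, ejecting 5. So w(1) = 5. P is now [].

So w = 5 4 3 6 8 1 7 2.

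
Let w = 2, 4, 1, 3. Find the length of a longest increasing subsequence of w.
2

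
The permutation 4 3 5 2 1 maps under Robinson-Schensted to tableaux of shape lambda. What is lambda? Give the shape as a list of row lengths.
Row-insert each entry into an empty tableau.

After inserting 4: P = [[4]].
After inserting 3: P = [[3], [4]].
After inserting 5: P = [[3, 5], [4]].
After inserting 2: P = [[2, 5], [3], [4]].
After inserting 1: P = [[1, 5], [2], [3], [4]].

The final insertion tableau P = [[1, 5], [2], [3], [4]] has shape [2, 1, 1, 1].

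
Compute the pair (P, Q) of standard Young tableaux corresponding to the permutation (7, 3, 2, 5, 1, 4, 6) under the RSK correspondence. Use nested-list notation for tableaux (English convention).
P = [[1, 4, 6], [2, 5], [3], [7]], Q = [[1, 4, 7], [2, 6], [3], [5]]

Insert each entry of the permutation into P by Schensted row insertion, recording in Q the position of each new cell.

Insert 7: appended to row 1. P = [[7]], Q = [[1]].
Insert 3: 3 bumps 7 from row 1; 7 starts row 2. P = [[3], [7]], Q = [[1], [2]].
Insert 2: 2 bumps 3 from row 1; 3 bumps 7 from row 2; 7 starts row 3. P = [[2], [3], [7]], Q = [[1], [2], [3]].
Insert 5: appended to row 1. P = [[2, 5], [3], [7]], Q = [[1, 4], [2], [3]].
Insert 1: 1 bumps 2 from row 1; 2 bumps 3 from row 2; 3 bumps 7 from row 3; 7 starts row 4. P = [[1, 5], [2], [3], [7]], Q = [[1, 4], [2], [3], [5]].
Insert 4: 4 bumps 5 from row 1; 5 appends to row 2. P = [[1, 4], [2, 5], [3], [7]], Q = [[1, 4], [2, 6], [3], [5]].
Insert 6: appended to row 1. P = [[1, 4, 6], [2, 5], [3], [7]], Q = [[1, 4, 7], [2, 6], [3], [5]].

So P = [[1, 4, 6], [2, 5], [3], [7]], Q = [[1, 4, 7], [2, 6], [3], [5]].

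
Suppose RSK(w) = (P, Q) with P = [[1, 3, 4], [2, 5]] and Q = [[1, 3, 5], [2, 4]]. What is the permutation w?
2 1 5 3 4

Reverse the RSK construction: for i from n down to 1, find the cell of Q containing i, remove the entry at that cell from P, and reverse-bump it up through P; the value ejected from row 1 is w(i).

Step i=5: Q has 5 at row 1, column 3; remove that cell from P, ejecting 4. So w(5) = 4. P is now [[1, 3], [2, 5]].
Step i=4: Q has 4 at row 2, column 2; remove 5 from row 2 of P and reverse-bump: 5 enters row 1 and ejects 3. So w(4) = 3. P is now [[1, 5], [2]].
Step i=3: Q has 3 at row 1, column 2; remove that cell from P, ejecting 5. So w(3) = 5. P is now [[1], [2]].
Step i=2: Q has 2 at row 2, column 1; remove 2 from row 2 of P and reverse-bump: 2 enters row 1 and ejects 1. So w(2) = 1. P is now [[2]].
Step i=1: Q has 1 at row 1, column 1; remove that cell from P, ejecting 2. So w(1) = 2. P is now [].

So w = 2 1 5 3 4.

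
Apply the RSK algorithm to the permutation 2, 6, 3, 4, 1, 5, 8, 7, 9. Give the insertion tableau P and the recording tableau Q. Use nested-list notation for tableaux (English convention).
P = [[1, 3, 4, 5, 7, 9], [2, 8], [6]], Q = [[1, 2, 4, 6, 7, 9], [3, 8], [5]]

Insert each entry of the permutation into P by Schensted row insertion, recording in Q the position of each new cell.

Insert 2: appended to row 1. P = [[2]], Q = [[1]].
Insert 6: appended to row 1. P = [[2, 6]], Q = [[1, 2]].
Insert 3: 3 bumps 6 from row 1; 6 starts row 2. P = [[2, 3], [6]], Q = [[1, 2], [3]].
Insert 4: appended to row 1. P = [[2, 3, 4], [6]], Q = [[1, 2, 4], [3]].
Insert 1: 1 bumps 2 from row 1; 2 bumps 6 from row 2; 6 starts row 3. P = [[1, 3, 4], [2], [6]], Q = [[1, 2, 4], [3], [5]].
Insert 5: appended to row 1. P = [[1, 3, 4, 5], [2], [6]], Q = [[1, 2, 4, 6], [3], [5]].
Insert 8: appended to row 1. P = [[1, 3, 4, 5, 8], [2], [6]], Q = [[1, 2, 4, 6, 7], [3], [5]].
Insert 7: 7 bumps 8 from row 1; 8 appends to row 2. P = [[1, 3, 4, 5, 7], [2, 8], [6]], Q = [[1, 2, 4, 6, 7], [3, 8], [5]].
Insert 9: appended to row 1. P = [[1, 3, 4, 5, 7, 9], [2, 8], [6]], Q = [[1, 2, 4, 6, 7, 9], [3, 8], [5]].

So P = [[1, 3, 4, 5, 7, 9], [2, 8], [6]], Q = [[1, 2, 4, 6, 7, 9], [3, 8], [5]].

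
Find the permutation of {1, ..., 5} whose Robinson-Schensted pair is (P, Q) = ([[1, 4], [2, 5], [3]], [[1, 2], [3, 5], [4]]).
Reverse the RSK construction: for i from n down to 1, find the cell of Q containing i, remove the entry at that cell from P, and reverse-bump it up through P; the value ejected from row 1 is w(i).

Step i=5: Q has 5 at row 2, column 2; remove 5 from row 2 of P and reverse-bump: 5 enters row 1 and ejects 4. So w(5) = 4. P is now [[1, 5], [2], [3]].
Step i=4: Q has 4 at row 3, column 1; remove 3 from row 3 of P and reverse-bump: 3 enters row 2 and ejects 2; 2 enters row 1 and ejects 1. So w(4) = 1. P is now [[2, 5], [3]].
Step i=3: Q has 3 at row 2, column 1; remove 3 from row 2 of P and reverse-bump: 3 enters row 1 and ejects 2. So w(3) = 2. P is now [[3, 5]].
Step i=2: Q has 2 at row 1, column 2; remove that cell from P, ejecting 5. So w(2) = 5. P is now [[3]].
Step i=1: Q has 1 at row 1, column 1; remove that cell from P, ejecting 3. So w(1) = 3. P is now [].

So w = 3 5 2 1 4.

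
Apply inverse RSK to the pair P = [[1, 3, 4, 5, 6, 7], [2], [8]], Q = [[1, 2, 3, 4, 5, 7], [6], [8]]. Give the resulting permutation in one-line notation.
Reverse the RSK construction: for i from n down to 1, find the cell of Q containing i, remove the entry at that cell from P, and reverse-bump it up through P; the value ejected from row 1 is w(i).

Step i=8: Q has 8 at row 3, column 1; remove 8 from row 3 of P and reverse-bump: 8 enters row 2 and ejects 2; 2 enters row 1 and ejects 1. So w(8) = 1. P is now [[2, 3, 4, 5, 6, 7], [8]].
Step i=7: Q has 7 at row 1, column 6; remove that cell from P, ejecting 7. So w(7) = 7. P is now [[2, 3, 4, 5, 6], [8]].
Step i=6: Q has 6 at row 2, column 1; remove 8 from row 2 of P and reverse-bump: 8 enters row 1 and ejects 6. So w(6) = 6. P is now [[2, 3, 4, 5, 8]].
Step i=5: Q has 5 at row 1, column 5; remove that cell from P, ejecting 8. So w(5) = 8. P is now [[2, 3, 4, 5]].
Step i=4: Q has 4 at row 1, column 4; remove that cell from P, ejecting 5. So w(4) = 5. P is now [[2, 3, 4]].
Step i=3: Q has 3 at row 1, column 3; remove that cell from P, ejecting 4. So w(3) = 4. P is now [[2, 3]].
Step i=2: Q has 2 at row 1, column 2; remove that cell from P, ejecting 3. So w(2) = 3. P is now [[2]].
Step i=1: Q has 1 at row 1, column 1; remove that cell from P, ejecting 2. So w(1) = 2. P is now [].

So w = 2 3 4 5 8 6 7 1.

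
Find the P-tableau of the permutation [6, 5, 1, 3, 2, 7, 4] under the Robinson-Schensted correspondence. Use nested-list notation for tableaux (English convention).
Insert 6: appended to row 1. P = [[6]].
Insert 5: 5 bumps 6 from row 1; 6 starts row 2. P = [[5], [6]].
Insert 1: 1 bumps 5 from row 1; 5 bumps 6 from row 2; 6 starts row 3. P = [[1], [5], [6]].
Insert 3: appended to row 1. P = [[1, 3], [5], [6]].
Insert 2: 2 bumps 3 from row 1; 3 bumps 5 from row 2; 5 bumps 6 from row 3; 6 starts row 4. P = [[1, 2], [3], [5], [6]].
Insert 7: appended to row 1. P = [[1, 2, 7], [3], [5], [6]].
Insert 4: 4 bumps 7 from row 1; 7 appends to row 2. P = [[1, 2, 4], [3, 7], [5], [6]].

So P = [[1, 2, 4], [3, 7], [5], [6]].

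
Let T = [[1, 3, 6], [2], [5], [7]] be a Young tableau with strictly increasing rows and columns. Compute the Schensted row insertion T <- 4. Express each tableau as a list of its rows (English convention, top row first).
[[1, 3, 4], [2, 6], [5], [7]]

In row 1, 4 replaces 6 (the leftmost entry greater than 4); 6 is bumped to row 2. 6 is appended to row 2. The new tableau is [[1, 3, 4], [2, 6], [5], [7]].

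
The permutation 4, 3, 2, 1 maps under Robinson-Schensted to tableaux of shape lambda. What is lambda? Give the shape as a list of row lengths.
[1, 1, 1, 1]

Row-insert each entry into an empty tableau.

After inserting 4: P = [[4]].
After inserting 3: P = [[3], [4]].
After inserting 2: P = [[2], [3], [4]].
After inserting 1: P = [[1], [2], [3], [4]].

The final insertion tableau P = [[1], [2], [3], [4]] has shape [1, 1, 1, 1].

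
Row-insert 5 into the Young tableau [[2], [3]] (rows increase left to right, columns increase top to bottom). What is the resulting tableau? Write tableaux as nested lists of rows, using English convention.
[[2, 5], [3]]

5 is larger than every entry of row 1, so it is appended to row 1. The new tableau is [[2, 5], [3]].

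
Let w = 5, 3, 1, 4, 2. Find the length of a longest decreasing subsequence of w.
3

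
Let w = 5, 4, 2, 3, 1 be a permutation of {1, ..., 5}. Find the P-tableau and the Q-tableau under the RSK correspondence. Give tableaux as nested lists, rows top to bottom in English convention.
Insert each entry of the permutation into P by Schensted row insertion, recording in Q the position of each new cell.

Insert 5: appended to row 1. P = [[5]], Q = [[1]].
Insert 4: 4 bumps 5 from row 1; 5 starts row 2. P = [[4], [5]], Q = [[1], [2]].
Insert 2: 2 bumps 4 from row 1; 4 bumps 5 from row 2; 5 starts row 3. P = [[2], [4], [5]], Q = [[1], [2], [3]].
Insert 3: appended to row 1. P = [[2, 3], [4], [5]], Q = [[1, 4], [2], [3]].
Insert 1: 1 bumps 2 from row 1; 2 bumps 4 from row 2; 4 bumps 5 from row 3; 5 starts row 4. P = [[1, 3], [2], [4], [5]], Q = [[1, 4], [2], [3], [5]].

So P = [[1, 3], [2], [4], [5]], Q = [[1, 4], [2], [3], [5]].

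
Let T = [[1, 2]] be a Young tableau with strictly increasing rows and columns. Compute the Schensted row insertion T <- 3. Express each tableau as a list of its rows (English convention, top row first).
3 is larger than every entry of row 1, so it is appended to row 1. The new tableau is [[1, 2, 3]].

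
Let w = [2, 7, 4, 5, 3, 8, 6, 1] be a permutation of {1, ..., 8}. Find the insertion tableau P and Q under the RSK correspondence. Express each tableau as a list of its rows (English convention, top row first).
Insert each entry of the permutation into P by Schensted row insertion, recording in Q the position of each new cell.

After inserting 2: P = [[2]].
After inserting 7: P = [[2, 7]].
After inserting 4: P = [[2, 4], [7]].
After inserting 5: P = [[2, 4, 5], [7]].
After inserting 3: P = [[2, 3, 5], [4], [7]].
After inserting 8: P = [[2, 3, 5, 8], [4], [7]].
After inserting 6: P = [[2, 3, 5, 6], [4, 8], [7]].
After inserting 1: P = [[1, 3, 5, 6], [2, 8], [4], [7]].

So P = [[1, 3, 5, 6], [2, 8], [4], [7]], Q = [[1, 2, 4, 6], [3, 7], [5], [8]].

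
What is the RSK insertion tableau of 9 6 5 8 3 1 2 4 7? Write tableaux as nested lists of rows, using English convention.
P = [[1, 2, 4, 7], [3, 8], [5], [6], [9]]

Insert 9: appended to row 1. P = [[9]].
Insert 6: 6 bumps 9 from row 1; 9 starts row 2. P = [[6], [9]].
Insert 5: 5 bumps 6 from row 1; 6 bumps 9 from row 2; 9 starts row 3. P = [[5], [6], [9]].
Insert 8: appended to row 1. P = [[5, 8], [6], [9]].
Insert 3: 3 bumps 5 from row 1; 5 bumps 6 from row 2; 6 bumps 9 from row 3; 9 starts row 4. P = [[3, 8], [5], [6], [9]].
Insert 1: 1 bumps 3 from row 1; 3 bumps 5 from row 2; 5 bumps 6 from row 3; 6 bumps 9 from row 4; 9 starts row 5. P = [[1, 8], [3], [5], [6], [9]].
Insert 2: 2 bumps 8 from row 1; 8 appends to row 2. P = [[1, 2], [3, 8], [5], [6], [9]].
Insert 4: appended to row 1. P = [[1, 2, 4], [3, 8], [5], [6], [9]].
Insert 7: appended to row 1. P = [[1, 2, 4, 7], [3, 8], [5], [6], [9]].

So P = [[1, 2, 4, 7], [3, 8], [5], [6], [9]].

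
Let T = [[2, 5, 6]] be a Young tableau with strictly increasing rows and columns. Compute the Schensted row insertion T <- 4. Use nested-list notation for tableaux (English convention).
[[2, 4, 6], [5]]

In row 1, 4 replaces 5 (the leftmost entry greater than 4); 5 is bumped to row 2. 5 starts a new row 2. The new tableau is [[2, 4, 6], [5]].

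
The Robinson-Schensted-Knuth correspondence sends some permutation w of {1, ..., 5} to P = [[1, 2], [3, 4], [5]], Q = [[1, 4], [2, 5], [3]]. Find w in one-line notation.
5 3 1 4 2

Reverse the RSK construction: for i from n down to 1, find the cell of Q containing i, remove the entry at that cell from P, and reverse-bump it up through P; the value ejected from row 1 is w(i).

Step i=5: Q has 5 at row 2, column 2; remove 4 from row 2 of P and reverse-bump: 4 enters row 1 and ejects 2. So w(5) = 2. P is now [[1, 4], [3], [5]].
Step i=4: Q has 4 at row 1, column 2; remove that cell from P, ejecting 4. So w(4) = 4. P is now [[1], [3], [5]].
Step i=3: Q has 3 at row 3, column 1; remove 5 from row 3 of P and reverse-bump: 5 enters row 2 and ejects 3; 3 enters row 1 and ejects 1. So w(3) = 1. P is now [[3], [5]].
Step i=2: Q has 2 at row 2, column 1; remove 5 from row 2 of P and reverse-bump: 5 enters row 1 and ejects 3. So w(2) = 3. P is now [[5]].
Step i=1: Q has 1 at row 1, column 1; remove that cell from P, ejecting 5. So w(1) = 5. P is now [].

So w = 5 3 1 4 2.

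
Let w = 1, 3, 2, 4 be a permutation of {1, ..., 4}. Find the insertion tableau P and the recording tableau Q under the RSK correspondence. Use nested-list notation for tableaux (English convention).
P = [[1, 2, 4], [3]], Q = [[1, 2, 4], [3]]

Insert each entry of the permutation into P by Schensted row insertion, recording in Q the position of each new cell.

Insert 1: appended to row 1. P = [[1]].
Insert 3: appended to row 1. P = [[1, 3]].
Insert 2: 2 bumps 3 from row 1; 3 starts row 2. P = [[1, 2], [3]].
Insert 4: appended to row 1. P = [[1, 2, 4], [3]].

So P = [[1, 2, 4], [3]], Q = [[1, 2, 4], [3]].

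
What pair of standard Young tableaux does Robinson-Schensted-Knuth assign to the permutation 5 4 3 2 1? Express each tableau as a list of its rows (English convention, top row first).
Insert each entry of the permutation into P by Schensted row insertion, recording in Q the position of each new cell.

Insert 5: appended to row 1. P = [[5]], Q = [[1]].
Insert 4: 4 bumps 5 from row 1; 5 starts row 2. P = [[4], [5]], Q = [[1], [2]].
Insert 3: 3 bumps 4 from row 1; 4 bumps 5 from row 2; 5 starts row 3. P = [[3], [4], [5]], Q = [[1], [2], [3]].
Insert 2: 2 bumps 3 from row 1; 3 bumps 4 from row 2; 4 bumps 5 from row 3; 5 starts row 4. P = [[2], [3], [4], [5]], Q = [[1], [2], [3], [4]].
Insert 1: 1 bumps 2 from row 1; 2 bumps 3 from row 2; 3 bumps 4 from row 3; 4 bumps 5 from row 4; 5 starts row 5. P = [[1], [2], [3], [4], [5]], Q = [[1], [2], [3], [4], [5]].

So P = [[1], [2], [3], [4], [5]], Q = [[1], [2], [3], [4], [5]].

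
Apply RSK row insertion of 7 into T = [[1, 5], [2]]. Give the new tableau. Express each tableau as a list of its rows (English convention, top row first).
[[1, 5, 7], [2]]

7 is larger than every entry of row 1, so it is appended to row 1. The new tableau is [[1, 5, 7], [2]].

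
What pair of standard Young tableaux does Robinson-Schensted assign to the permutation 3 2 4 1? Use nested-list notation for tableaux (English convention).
P = [[1, 4], [2], [3]], Q = [[1, 3], [2], [4]]

Insert each entry of the permutation into P by Schensted row insertion, recording in Q the position of each new cell.

Insert 3: appended to row 1. P = [[3]], Q = [[1]].
Insert 2: 2 bumps 3 from row 1; 3 starts row 2. P = [[2], [3]], Q = [[1], [2]].
Insert 4: appended to row 1. P = [[2, 4], [3]], Q = [[1, 3], [2]].
Insert 1: 1 bumps 2 from row 1; 2 bumps 3 from row 2; 3 starts row 3. P = [[1, 4], [2], [3]], Q = [[1, 3], [2], [4]].

So P = [[1, 4], [2], [3]], Q = [[1, 3], [2], [4]].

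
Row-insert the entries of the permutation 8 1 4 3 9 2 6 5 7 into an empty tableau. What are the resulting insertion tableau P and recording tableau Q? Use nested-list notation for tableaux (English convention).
Insert each entry of the permutation into P by Schensted row insertion, recording in Q the position of each new cell.

Insert 8: appended to row 1. P = [[8]], Q = [[1]].
Insert 1: 1 bumps 8 from row 1; 8 starts row 2. P = [[1], [8]], Q = [[1], [2]].
Insert 4: appended to row 1. P = [[1, 4], [8]], Q = [[1, 3], [2]].
Insert 3: 3 bumps 4 from row 1; 4 bumps 8 from row 2; 8 starts row 3. P = [[1, 3], [4], [8]], Q = [[1, 3], [2], [4]].
Insert 9: appended to row 1. P = [[1, 3, 9], [4], [8]], Q = [[1, 3, 5], [2], [4]].
Insert 2: 2 bumps 3 from row 1; 3 bumps 4 from row 2; 4 bumps 8 from row 3; 8 starts row 4. P = [[1, 2, 9], [3], [4], [8]], Q = [[1, 3, 5], [2], [4], [6]].
Insert 6: 6 bumps 9 from row 1; 9 appends to row 2. P = [[1, 2, 6], [3, 9], [4], [8]], Q = [[1, 3, 5], [2, 7], [4], [6]].
Insert 5: 5 bumps 6 from row 1; 6 bumps 9 from row 2; 9 appends to row 3. P = [[1, 2, 5], [3, 6], [4, 9], [8]], Q = [[1, 3, 5], [2, 7], [4, 8], [6]].
Insert 7: appended to row 1. P = [[1, 2, 5, 7], [3, 6], [4, 9], [8]], Q = [[1, 3, 5, 9], [2, 7], [4, 8], [6]].

So P = [[1, 2, 5, 7], [3, 6], [4, 9], [8]], Q = [[1, 3, 5, 9], [2, 7], [4, 8], [6]].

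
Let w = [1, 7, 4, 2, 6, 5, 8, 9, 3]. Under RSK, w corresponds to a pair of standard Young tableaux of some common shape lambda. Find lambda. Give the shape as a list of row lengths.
Row-insert each entry into an empty tableau.

After inserting 1: P = [[1]].
After inserting 7: P = [[1, 7]].
After inserting 4: P = [[1, 4], [7]].
After inserting 2: P = [[1, 2], [4], [7]].
After inserting 6: P = [[1, 2, 6], [4], [7]].
After inserting 5: P = [[1, 2, 5], [4, 6], [7]].
After inserting 8: P = [[1, 2, 5, 8], [4, 6], [7]].
After inserting 9: P = [[1, 2, 5, 8, 9], [4, 6], [7]].
After inserting 3: P = [[1, 2, 3, 8, 9], [4, 5], [6], [7]].

The final insertion tableau P = [[1, 2, 3, 8, 9], [4, 5], [6], [7]] has shape [5, 2, 1, 1].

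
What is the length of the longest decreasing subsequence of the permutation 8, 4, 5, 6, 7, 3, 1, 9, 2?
4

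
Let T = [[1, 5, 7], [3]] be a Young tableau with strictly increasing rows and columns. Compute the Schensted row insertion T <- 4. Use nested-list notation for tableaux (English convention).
[[1, 4, 7], [3, 5]]

In row 1, 4 replaces 5 (the leftmost entry greater than 4); 5 is bumped to row 2. 5 is appended to row 2. The new tableau is [[1, 4, 7], [3, 5]].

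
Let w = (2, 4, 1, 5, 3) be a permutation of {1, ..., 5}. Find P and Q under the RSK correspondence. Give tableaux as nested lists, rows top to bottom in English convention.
P = [[1, 3, 5], [2, 4]], Q = [[1, 2, 4], [3, 5]]

Insert each entry of the permutation into P by Schensted row insertion, recording in Q the position of each new cell.

Insert 2: appended to row 1. P = [[2]], Q = [[1]].
Insert 4: appended to row 1. P = [[2, 4]], Q = [[1, 2]].
Insert 1: 1 bumps 2 from row 1; 2 starts row 2. P = [[1, 4], [2]], Q = [[1, 2], [3]].
Insert 5: appended to row 1. P = [[1, 4, 5], [2]], Q = [[1, 2, 4], [3]].
Insert 3: 3 bumps 4 from row 1; 4 appends to row 2. P = [[1, 3, 5], [2, 4]], Q = [[1, 2, 4], [3, 5]].

So P = [[1, 3, 5], [2, 4]], Q = [[1, 2, 4], [3, 5]].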